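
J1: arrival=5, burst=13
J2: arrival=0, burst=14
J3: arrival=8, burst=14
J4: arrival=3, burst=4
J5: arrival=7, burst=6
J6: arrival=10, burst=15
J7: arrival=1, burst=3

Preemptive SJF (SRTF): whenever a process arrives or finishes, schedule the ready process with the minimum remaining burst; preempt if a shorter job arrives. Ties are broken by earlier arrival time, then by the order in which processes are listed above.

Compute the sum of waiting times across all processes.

Timeline: | J2 0-1 | J7 1-4 | J4 4-8 | J5 8-14 | J2 14-27 | J1 27-40 | J3 40-54 | J6 54-69 |
Completion: J1=40  J2=27  J3=54  J4=8  J5=14  J6=69  J7=4
Waiting = turnaround − burst: J1=22, J2=13, J3=32, J4=1, J5=1, J6=44, J7=0
Total waiting = 22 + 13 + 32 + 1 + 1 + 44 + 0 = 113

113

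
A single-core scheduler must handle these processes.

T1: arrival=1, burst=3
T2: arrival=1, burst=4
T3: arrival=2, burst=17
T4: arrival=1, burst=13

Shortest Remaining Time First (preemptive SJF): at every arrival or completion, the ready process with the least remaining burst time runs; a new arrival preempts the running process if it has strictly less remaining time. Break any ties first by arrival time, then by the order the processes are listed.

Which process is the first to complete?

T1

Schedule: | idle 0-1 | T1 1-4 | T2 4-8 | T4 8-21 | T3 21-38 |
Completion: T1=4  T2=8  T3=38  T4=21
Turnaround (C−A): T1=3  T2=7  T3=36  T4=20
Finish order: T1 → T2 → T4 → T3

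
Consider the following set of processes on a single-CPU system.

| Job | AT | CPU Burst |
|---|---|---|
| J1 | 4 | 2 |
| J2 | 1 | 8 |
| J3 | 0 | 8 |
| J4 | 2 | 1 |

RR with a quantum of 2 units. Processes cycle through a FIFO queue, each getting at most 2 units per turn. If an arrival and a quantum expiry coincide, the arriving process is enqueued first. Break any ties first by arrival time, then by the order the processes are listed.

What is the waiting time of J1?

Gantt: | J3 0-2 | J2 2-4 | J4 4-5 | J3 5-7 | J1 7-9 | J2 9-11 | J3 11-13 | J2 13-15 | J3 15-17 | J2 17-19 |
Completion: J1=9  J2=19  J3=17  J4=5
Turnaround (C−A): J1=5  J2=18  J3=17  J4=3
Waiting(J1) = turnaround − burst = 5 − 2 = 3

3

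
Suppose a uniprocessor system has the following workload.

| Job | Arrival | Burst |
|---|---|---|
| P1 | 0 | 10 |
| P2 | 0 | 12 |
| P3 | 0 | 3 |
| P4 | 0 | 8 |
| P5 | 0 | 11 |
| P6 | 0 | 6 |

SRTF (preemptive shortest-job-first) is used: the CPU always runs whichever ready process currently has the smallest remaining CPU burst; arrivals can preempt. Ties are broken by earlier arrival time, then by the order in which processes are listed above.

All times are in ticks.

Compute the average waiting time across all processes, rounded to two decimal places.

Timeline: | P3 0-3 | P6 3-9 | P4 9-17 | P1 17-27 | P5 27-38 | P2 38-50 |
Completion: P1=27  P2=50  P3=3  P4=17  P5=38  P6=9
Waiting times: P1=17, P2=38, P3=0, P4=9, P5=27, P6=3
Average waiting = (17+38+0+9+27+3) / 6 = 94/6 = 15.67

15.67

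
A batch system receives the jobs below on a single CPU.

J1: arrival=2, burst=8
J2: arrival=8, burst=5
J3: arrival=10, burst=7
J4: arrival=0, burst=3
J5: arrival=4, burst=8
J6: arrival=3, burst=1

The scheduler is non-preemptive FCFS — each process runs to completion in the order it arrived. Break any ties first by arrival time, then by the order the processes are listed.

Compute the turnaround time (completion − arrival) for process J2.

17

Timeline: | J4 0-3 | J1 3-11 | J6 11-12 | J5 12-20 | J2 20-25 | J3 25-32 |
Completion: J1=11  J2=25  J3=32  J4=3  J5=20  J6=12
Turnaround (C−A): J1=9  J2=17  J3=22  J4=3  J5=16  J6=9
Turnaround(J2) = completion − arrival = 25 − 8 = 17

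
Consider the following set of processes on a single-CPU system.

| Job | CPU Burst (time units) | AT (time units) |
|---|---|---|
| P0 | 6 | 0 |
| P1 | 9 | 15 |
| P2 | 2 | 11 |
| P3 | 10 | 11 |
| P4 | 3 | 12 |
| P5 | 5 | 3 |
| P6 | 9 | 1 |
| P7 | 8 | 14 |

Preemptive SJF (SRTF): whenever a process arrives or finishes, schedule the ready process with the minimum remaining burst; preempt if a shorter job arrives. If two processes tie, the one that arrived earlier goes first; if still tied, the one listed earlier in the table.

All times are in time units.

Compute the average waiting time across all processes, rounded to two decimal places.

9.75

Schedule: | P0 0-6 | P5 6-11 | P2 11-13 | P4 13-16 | P7 16-24 | P6 24-33 | P1 33-42 | P3 42-52 |
Completion: P0=6  P1=42  P2=13  P3=52  P4=16  P5=11  P6=33  P7=24
Waiting times: P0=0, P1=18, P2=0, P3=31, P4=1, P5=3, P6=23, P7=2
Average waiting = (0+18+0+31+1+3+23+2) / 8 = 78/8 = 9.75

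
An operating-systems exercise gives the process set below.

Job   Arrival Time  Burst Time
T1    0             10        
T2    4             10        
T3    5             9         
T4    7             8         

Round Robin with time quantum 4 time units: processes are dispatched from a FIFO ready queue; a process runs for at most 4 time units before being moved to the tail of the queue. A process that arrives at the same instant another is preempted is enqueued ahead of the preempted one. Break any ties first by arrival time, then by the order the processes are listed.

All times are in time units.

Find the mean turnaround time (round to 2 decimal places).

Schedule: | T1 0-4 | T2 4-8 | T1 8-12 | T3 12-16 | T4 16-20 | T2 20-24 | T1 24-26 | T3 26-30 | T4 30-34 | T2 34-36 | T3 36-37 |
Completion: T1=26  T2=36  T3=37  T4=34
Turnaround times: T1=26, T2=32, T3=32, T4=27
Average turnaround = (26+32+32+27) / 4 = 117/4 = 29.25

29.25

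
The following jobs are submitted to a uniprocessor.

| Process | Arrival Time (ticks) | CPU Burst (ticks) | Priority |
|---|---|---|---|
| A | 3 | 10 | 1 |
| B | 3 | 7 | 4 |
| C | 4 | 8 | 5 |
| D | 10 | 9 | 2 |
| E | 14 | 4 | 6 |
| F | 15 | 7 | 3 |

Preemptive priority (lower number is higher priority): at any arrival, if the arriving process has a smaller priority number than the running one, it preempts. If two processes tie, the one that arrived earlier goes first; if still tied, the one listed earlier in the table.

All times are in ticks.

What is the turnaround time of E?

Timeline: | idle 0-3 | A 3-13 | D 13-22 | F 22-29 | B 29-36 | C 36-44 | E 44-48 |
Completion: A=13  B=36  C=44  D=22  E=48  F=29
Turnaround (C−A): A=10  B=33  C=40  D=12  E=34  F=14
Turnaround(E) = completion − arrival = 48 − 14 = 34

34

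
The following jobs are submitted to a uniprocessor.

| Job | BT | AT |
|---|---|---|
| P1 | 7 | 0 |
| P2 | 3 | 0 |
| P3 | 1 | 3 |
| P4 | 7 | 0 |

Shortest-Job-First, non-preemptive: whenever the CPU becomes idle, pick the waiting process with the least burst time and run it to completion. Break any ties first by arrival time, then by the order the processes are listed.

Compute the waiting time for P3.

0

Timeline: | P2 0-3 | P3 3-4 | P1 4-11 | P4 11-18 |
Completion: P1=11  P2=3  P3=4  P4=18
Turnaround (C−A): P1=11  P2=3  P3=1  P4=18
Waiting(P3) = turnaround − burst = 1 − 1 = 0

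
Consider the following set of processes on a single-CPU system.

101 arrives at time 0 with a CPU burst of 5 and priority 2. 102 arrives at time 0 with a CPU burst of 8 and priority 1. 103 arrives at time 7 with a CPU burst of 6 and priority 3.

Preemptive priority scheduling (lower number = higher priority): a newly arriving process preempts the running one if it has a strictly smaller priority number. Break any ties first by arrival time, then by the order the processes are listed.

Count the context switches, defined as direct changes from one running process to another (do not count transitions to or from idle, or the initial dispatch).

Gantt: | 102 0-8 | 101 8-13 | 103 13-19 |
Completion: 101=13  102=8  103=19
Turnaround (C−A): 101=13  102=8  103=12

2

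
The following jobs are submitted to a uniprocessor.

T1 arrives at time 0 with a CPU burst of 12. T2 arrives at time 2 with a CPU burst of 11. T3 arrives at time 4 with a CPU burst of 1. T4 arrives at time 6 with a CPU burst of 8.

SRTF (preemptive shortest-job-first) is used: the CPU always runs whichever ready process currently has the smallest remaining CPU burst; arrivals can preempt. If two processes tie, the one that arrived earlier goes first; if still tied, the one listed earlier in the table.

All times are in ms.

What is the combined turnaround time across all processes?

Schedule: | T1 0-4 | T3 4-5 | T1 5-13 | T4 13-21 | T2 21-32 |
Completion: T1=13  T2=32  T3=5  T4=21
Turnaround (C−A): T1=13  T2=30  T3=1  T4=15
Turnaround = completion − arrival: T1=13, T2=30, T3=1, T4=15
Total turnaround = 13 + 30 + 1 + 15 = 59

59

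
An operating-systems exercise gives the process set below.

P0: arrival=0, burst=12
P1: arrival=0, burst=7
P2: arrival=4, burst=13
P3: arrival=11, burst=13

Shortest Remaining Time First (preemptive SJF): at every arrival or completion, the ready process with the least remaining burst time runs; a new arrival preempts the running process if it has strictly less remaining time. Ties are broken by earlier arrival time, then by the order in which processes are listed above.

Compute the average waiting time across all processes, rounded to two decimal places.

Timeline: | P1 0-7 | P0 7-19 | P2 19-32 | P3 32-45 |
Completion: P0=19  P1=7  P2=32  P3=45
Turnaround (C−A): P0=19  P1=7  P2=28  P3=34
Waiting times: P0=7, P1=0, P2=15, P3=21
Average waiting = (7+0+15+21) / 4 = 43/4 = 10.75

10.75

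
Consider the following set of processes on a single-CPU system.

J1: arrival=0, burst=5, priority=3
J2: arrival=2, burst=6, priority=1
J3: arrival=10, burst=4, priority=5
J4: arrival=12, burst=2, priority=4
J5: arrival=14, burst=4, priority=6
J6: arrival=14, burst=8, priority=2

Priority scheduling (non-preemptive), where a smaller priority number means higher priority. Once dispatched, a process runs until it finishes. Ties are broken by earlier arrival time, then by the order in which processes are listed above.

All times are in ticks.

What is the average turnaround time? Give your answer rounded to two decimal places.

Timeline: | J1 0-5 | J2 5-11 | J3 11-15 | J6 15-23 | J4 23-25 | J5 25-29 |
Completion: J1=5  J2=11  J3=15  J4=25  J5=29  J6=23
Turnaround times: J1=5, J2=9, J3=5, J4=13, J5=15, J6=9
Average turnaround = (5+9+5+13+15+9) / 6 = 56/6 = 9.33

9.33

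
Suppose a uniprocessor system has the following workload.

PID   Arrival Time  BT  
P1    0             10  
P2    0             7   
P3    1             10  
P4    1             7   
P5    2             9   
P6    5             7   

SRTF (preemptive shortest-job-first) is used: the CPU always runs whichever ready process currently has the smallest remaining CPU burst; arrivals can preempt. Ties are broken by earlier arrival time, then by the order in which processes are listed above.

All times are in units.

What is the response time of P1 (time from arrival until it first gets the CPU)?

30

Schedule: | P2 0-7 | P4 7-14 | P6 14-21 | P5 21-30 | P1 30-40 | P3 40-50 |
Completion: P1=40  P2=7  P3=50  P4=14  P5=30  P6=21
Turnaround (C−A): P1=40  P2=7  P3=49  P4=13  P5=28  P6=16
Response(P1) = first start − arrival = 30 − 0 = 30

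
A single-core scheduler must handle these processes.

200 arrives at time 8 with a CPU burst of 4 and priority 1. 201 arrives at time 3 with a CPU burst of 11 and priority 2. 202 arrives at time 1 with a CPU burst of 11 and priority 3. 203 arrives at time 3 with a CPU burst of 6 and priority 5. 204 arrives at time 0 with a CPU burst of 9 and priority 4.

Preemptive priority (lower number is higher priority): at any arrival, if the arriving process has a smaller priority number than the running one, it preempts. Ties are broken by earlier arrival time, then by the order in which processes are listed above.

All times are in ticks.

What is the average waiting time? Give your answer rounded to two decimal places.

15.40

Timeline: | 204 0-1 | 202 1-3 | 201 3-8 | 200 8-12 | 201 12-18 | 202 18-27 | 204 27-35 | 203 35-41 |
Completion: 200=12  201=18  202=27  203=41  204=35
Turnaround (C−A): 200=4  201=15  202=26  203=38  204=35
Waiting times: 200=0, 201=4, 202=15, 203=32, 204=26
Average waiting = (0+4+15+32+26) / 5 = 77/5 = 15.40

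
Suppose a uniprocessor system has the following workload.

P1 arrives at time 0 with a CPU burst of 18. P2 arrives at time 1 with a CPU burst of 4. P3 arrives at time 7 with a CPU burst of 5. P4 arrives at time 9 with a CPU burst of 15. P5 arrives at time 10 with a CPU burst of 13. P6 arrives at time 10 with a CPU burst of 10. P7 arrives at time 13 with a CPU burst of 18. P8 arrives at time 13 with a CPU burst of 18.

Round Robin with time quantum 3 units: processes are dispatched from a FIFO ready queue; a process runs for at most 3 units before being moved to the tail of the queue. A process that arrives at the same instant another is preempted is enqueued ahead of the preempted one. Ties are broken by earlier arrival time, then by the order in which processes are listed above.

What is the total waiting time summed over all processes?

Schedule: | P1 0-3 | P2 3-6 | P1 6-9 | P2 9-10 | P3 10-13 | P4 13-16 | P1 16-19 | P5 19-22 | P6 22-25 | P7 25-28 | P8 28-31 | P3 31-33 | P4 33-36 | P1 36-39 | P5 39-42 | P6 42-45 | P7 45-48 | P8 48-51 | P4 51-54 | P1 54-57 | P5 57-60 | P6 60-63 | P7 63-66 | P8 66-69 | P4 69-72 | P1 72-75 | P5 75-78 | P6 78-79 | P7 79-82 | P8 82-85 | P4 85-88 | P5 88-89 | P7 89-92 | P8 92-95 | P7 95-98 | P8 98-101 |
Completion: P1=75  P2=10  P3=33  P4=88  P5=89  P6=79  P7=98  P8=101
Turnaround (C−A): P1=75  P2=9  P3=26  P4=79  P5=79  P6=69  P7=85  P8=88
Waiting = turnaround − burst: P1=57, P2=5, P3=21, P4=64, P5=66, P6=59, P7=67, P8=70
Total waiting = 57 + 5 + 21 + 64 + 66 + 59 + 67 + 70 = 409

409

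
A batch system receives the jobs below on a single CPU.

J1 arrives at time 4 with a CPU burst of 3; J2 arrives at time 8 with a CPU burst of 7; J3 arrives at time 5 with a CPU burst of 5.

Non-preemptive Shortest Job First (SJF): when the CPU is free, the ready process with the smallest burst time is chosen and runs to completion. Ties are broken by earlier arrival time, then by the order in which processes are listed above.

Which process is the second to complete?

Gantt: | idle 0-4 | J1 4-7 | J3 7-12 | J2 12-19 |
Completion: J1=7  J2=19  J3=12
Turnaround (C−A): J1=3  J2=11  J3=7
Finish order: J1 → J3 → J2

J3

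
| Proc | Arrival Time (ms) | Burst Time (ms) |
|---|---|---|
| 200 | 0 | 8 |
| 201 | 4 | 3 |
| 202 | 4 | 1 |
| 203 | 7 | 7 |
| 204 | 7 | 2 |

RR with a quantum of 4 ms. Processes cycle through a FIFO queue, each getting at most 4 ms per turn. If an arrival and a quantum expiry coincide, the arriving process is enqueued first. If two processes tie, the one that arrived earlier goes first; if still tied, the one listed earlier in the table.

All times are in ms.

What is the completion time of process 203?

21

Schedule: | 200 0-4 | 201 4-7 | 202 7-8 | 200 8-12 | 203 12-16 | 204 16-18 | 203 18-21 |
Completion: 200=12  201=7  202=8  203=21  204=18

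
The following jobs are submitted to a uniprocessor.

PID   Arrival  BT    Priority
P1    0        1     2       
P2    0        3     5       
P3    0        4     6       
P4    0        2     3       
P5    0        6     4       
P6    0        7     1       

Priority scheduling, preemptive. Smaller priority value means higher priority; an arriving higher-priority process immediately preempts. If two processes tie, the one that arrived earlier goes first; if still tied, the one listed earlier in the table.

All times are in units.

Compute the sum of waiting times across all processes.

Schedule: | P6 0-7 | P1 7-8 | P4 8-10 | P5 10-16 | P2 16-19 | P3 19-23 |
Completion: P1=8  P2=19  P3=23  P4=10  P5=16  P6=7
Turnaround (C−A): P1=8  P2=19  P3=23  P4=10  P5=16  P6=7
Waiting = turnaround − burst: P1=7, P2=16, P3=19, P4=8, P5=10, P6=0
Total waiting = 7 + 16 + 19 + 8 + 10 + 0 = 60

60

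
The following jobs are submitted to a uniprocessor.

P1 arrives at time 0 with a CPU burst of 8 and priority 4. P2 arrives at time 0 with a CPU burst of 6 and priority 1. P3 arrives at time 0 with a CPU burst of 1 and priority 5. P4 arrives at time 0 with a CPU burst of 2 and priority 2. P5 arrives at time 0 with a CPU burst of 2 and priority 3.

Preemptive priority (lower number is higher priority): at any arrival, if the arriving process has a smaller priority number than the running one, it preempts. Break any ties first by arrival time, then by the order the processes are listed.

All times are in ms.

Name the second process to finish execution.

P4

Gantt: | P2 0-6 | P4 6-8 | P5 8-10 | P1 10-18 | P3 18-19 |
Completion: P1=18  P2=6  P3=19  P4=8  P5=10
Turnaround (C−A): P1=18  P2=6  P3=19  P4=8  P5=10
Finish order: P2 → P4 → P5 → P1 → P3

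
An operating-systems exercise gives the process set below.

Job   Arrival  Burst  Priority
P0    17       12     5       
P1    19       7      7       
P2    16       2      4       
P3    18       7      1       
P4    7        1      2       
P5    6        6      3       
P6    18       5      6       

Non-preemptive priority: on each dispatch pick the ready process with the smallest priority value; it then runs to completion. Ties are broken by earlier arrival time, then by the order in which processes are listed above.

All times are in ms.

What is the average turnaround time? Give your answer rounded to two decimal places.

Schedule: | idle 0-6 | P5 6-12 | P4 12-13 | idle 13-16 | P2 16-18 | P3 18-25 | P0 25-37 | P6 37-42 | P1 42-49 |
Completion: P0=37  P1=49  P2=18  P3=25  P4=13  P5=12  P6=42
Turnaround (C−A): P0=20  P1=30  P2=2  P3=7  P4=6  P5=6  P6=24
Turnaround times: P0=20, P1=30, P2=2, P3=7, P4=6, P5=6, P6=24
Average turnaround = (20+30+2+7+6+6+24) / 7 = 95/7 = 13.57

13.57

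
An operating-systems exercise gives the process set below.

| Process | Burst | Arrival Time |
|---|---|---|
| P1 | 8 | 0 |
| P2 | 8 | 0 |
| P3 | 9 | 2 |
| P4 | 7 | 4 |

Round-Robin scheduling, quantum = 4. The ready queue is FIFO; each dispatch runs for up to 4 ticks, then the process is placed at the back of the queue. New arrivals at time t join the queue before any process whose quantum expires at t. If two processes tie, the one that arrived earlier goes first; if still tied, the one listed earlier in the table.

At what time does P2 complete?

24

Timeline: | P1 0-4 | P2 4-8 | P3 8-12 | P4 12-16 | P1 16-20 | P2 20-24 | P3 24-28 | P4 28-31 | P3 31-32 |
Completion: P1=20  P2=24  P3=32  P4=31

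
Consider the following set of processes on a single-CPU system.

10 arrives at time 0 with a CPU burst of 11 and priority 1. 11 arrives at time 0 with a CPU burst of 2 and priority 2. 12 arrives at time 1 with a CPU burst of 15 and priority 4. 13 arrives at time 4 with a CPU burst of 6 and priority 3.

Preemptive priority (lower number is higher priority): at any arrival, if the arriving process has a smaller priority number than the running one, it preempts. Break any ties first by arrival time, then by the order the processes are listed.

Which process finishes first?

10

Schedule: | 10 0-11 | 11 11-13 | 13 13-19 | 12 19-34 |
Completion: 10=11  11=13  12=34  13=19
Turnaround (C−A): 10=11  11=13  12=33  13=15
Finish order: 10 → 11 → 13 → 12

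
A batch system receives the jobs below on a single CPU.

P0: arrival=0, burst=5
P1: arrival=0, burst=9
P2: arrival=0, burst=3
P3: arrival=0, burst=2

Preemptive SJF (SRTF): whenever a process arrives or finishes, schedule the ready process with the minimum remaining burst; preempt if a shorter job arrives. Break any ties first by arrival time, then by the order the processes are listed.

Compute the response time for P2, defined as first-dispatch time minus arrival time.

Gantt: | P3 0-2 | P2 2-5 | P0 5-10 | P1 10-19 |
Completion: P0=10  P1=19  P2=5  P3=2
Turnaround (C−A): P0=10  P1=19  P2=5  P3=2
Response(P2) = first start − arrival = 2 − 0 = 2

2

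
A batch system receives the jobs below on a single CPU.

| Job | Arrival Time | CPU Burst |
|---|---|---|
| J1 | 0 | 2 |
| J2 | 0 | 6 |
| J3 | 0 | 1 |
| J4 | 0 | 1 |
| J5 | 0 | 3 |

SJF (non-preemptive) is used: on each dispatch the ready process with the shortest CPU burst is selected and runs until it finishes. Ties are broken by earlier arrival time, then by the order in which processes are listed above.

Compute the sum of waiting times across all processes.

14

Timeline: | J3 0-1 | J4 1-2 | J1 2-4 | J5 4-7 | J2 7-13 |
Completion: J1=4  J2=13  J3=1  J4=2  J5=7
Turnaround (C−A): J1=4  J2=13  J3=1  J4=2  J5=7
Waiting = turnaround − burst: J1=2, J2=7, J3=0, J4=1, J5=4
Total waiting = 2 + 7 + 0 + 1 + 4 = 14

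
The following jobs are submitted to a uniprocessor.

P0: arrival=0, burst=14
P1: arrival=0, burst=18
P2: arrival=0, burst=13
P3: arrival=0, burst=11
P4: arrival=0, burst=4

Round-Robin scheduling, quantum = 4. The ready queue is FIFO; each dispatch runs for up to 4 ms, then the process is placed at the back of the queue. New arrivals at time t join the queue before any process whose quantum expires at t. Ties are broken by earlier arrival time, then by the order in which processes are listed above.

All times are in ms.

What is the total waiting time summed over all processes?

Timeline: | P0 0-4 | P1 4-8 | P2 8-12 | P3 12-16 | P4 16-20 | P0 20-24 | P1 24-28 | P2 28-32 | P3 32-36 | P0 36-40 | P1 40-44 | P2 44-48 | P3 48-51 | P0 51-53 | P1 53-57 | P2 57-58 | P1 58-60 |
Completion: P0=53  P1=60  P2=58  P3=51  P4=20
Waiting = turnaround − burst: P0=39, P1=42, P2=45, P3=40, P4=16
Total waiting = 39 + 42 + 45 + 40 + 16 = 182

182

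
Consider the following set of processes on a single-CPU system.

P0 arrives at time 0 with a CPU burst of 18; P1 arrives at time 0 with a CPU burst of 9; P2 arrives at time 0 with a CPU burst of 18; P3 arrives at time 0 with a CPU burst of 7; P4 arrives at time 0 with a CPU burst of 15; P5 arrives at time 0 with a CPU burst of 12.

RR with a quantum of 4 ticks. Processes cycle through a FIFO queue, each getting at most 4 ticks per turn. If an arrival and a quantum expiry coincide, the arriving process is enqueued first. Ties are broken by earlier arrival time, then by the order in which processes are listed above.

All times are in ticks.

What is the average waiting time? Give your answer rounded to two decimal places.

Gantt: | P0 0-4 | P1 4-8 | P2 8-12 | P3 12-16 | P4 16-20 | P5 20-24 | P0 24-28 | P1 28-32 | P2 32-36 | P3 36-39 | P4 39-43 | P5 43-47 | P0 47-51 | P1 51-52 | P2 52-56 | P4 56-60 | P5 60-64 | P0 64-68 | P2 68-72 | P4 72-75 | P0 75-77 | P2 77-79 |
Completion: P0=77  P1=52  P2=79  P3=39  P4=75  P5=64
Waiting times: P0=59, P1=43, P2=61, P3=32, P4=60, P5=52
Average waiting = (59+43+61+32+60+52) / 6 = 307/6 = 51.17

51.17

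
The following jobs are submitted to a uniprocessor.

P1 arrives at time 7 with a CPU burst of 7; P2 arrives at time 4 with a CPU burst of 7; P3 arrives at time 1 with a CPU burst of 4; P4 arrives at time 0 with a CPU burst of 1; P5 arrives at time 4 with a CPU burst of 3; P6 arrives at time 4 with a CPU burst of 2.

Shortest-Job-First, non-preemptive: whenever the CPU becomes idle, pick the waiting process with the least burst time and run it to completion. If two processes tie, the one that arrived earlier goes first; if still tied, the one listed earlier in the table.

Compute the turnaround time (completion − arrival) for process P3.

Gantt: | P4 0-1 | P3 1-5 | P6 5-7 | P5 7-10 | P2 10-17 | P1 17-24 |
Completion: P1=24  P2=17  P3=5  P4=1  P5=10  P6=7
Turnaround (C−A): P1=17  P2=13  P3=4  P4=1  P5=6  P6=3
Turnaround(P3) = completion − arrival = 5 − 1 = 4

4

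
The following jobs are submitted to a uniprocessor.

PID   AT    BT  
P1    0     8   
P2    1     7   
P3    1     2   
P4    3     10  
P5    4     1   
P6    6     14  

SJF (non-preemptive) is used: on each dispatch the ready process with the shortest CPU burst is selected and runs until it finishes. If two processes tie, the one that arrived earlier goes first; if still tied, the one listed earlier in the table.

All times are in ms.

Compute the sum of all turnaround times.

Schedule: | P1 0-8 | P5 8-9 | P3 9-11 | P2 11-18 | P4 18-28 | P6 28-42 |
Completion: P1=8  P2=18  P3=11  P4=28  P5=9  P6=42
Turnaround = completion − arrival: P1=8, P2=17, P3=10, P4=25, P5=5, P6=36
Total turnaround = 8 + 17 + 10 + 25 + 5 + 36 = 101

101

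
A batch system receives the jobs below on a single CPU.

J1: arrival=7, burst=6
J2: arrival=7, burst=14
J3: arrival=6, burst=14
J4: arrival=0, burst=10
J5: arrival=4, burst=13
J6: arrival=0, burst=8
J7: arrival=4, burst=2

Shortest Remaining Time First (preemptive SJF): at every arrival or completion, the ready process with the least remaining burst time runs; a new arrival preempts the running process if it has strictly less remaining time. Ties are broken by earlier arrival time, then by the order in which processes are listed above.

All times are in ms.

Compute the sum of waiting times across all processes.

122

Gantt: | J6 0-4 | J7 4-6 | J6 6-10 | J1 10-16 | J4 16-26 | J5 26-39 | J3 39-53 | J2 53-67 |
Completion: J1=16  J2=67  J3=53  J4=26  J5=39  J6=10  J7=6
Turnaround (C−A): J1=9  J2=60  J3=47  J4=26  J5=35  J6=10  J7=2
Waiting = turnaround − burst: J1=3, J2=46, J3=33, J4=16, J5=22, J6=2, J7=0
Total waiting = 3 + 46 + 33 + 16 + 22 + 2 + 0 = 122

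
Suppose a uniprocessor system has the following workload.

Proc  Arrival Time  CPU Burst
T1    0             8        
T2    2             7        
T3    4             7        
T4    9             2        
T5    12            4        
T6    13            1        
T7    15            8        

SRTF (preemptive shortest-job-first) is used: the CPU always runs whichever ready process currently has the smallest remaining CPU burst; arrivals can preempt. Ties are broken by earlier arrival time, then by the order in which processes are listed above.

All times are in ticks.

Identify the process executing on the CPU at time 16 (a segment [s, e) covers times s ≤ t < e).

Schedule: | T1 0-8 | T2 8-9 | T4 9-11 | T2 11-12 | T5 12-13 | T6 13-14 | T5 14-17 | T2 17-22 | T3 22-29 | T7 29-37 |
Completion: T1=8  T2=22  T3=29  T4=11  T5=17  T6=14  T7=37

T5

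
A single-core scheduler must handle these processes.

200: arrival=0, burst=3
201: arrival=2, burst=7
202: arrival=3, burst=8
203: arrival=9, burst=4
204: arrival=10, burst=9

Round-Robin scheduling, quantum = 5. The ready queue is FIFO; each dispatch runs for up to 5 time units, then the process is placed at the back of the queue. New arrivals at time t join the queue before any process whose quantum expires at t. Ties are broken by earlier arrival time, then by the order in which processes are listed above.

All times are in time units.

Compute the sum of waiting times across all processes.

Schedule: | 200 0-3 | 201 3-8 | 202 8-13 | 201 13-15 | 203 15-19 | 204 19-24 | 202 24-27 | 204 27-31 |
Completion: 200=3  201=15  202=27  203=19  204=31
Waiting = turnaround − burst: 200=0, 201=6, 202=16, 203=6, 204=12
Total waiting = 0 + 6 + 16 + 6 + 12 = 40

40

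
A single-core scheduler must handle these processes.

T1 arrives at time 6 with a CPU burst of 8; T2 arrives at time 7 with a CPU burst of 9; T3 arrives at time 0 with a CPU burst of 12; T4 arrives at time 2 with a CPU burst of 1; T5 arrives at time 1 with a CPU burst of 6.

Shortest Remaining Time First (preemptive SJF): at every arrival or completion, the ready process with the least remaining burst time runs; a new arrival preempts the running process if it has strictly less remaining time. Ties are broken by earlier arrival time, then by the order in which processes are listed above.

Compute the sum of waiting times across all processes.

Timeline: | T3 0-1 | T5 1-2 | T4 2-3 | T5 3-8 | T1 8-16 | T2 16-25 | T3 25-36 |
Completion: T1=16  T2=25  T3=36  T4=3  T5=8
Turnaround (C−A): T1=10  T2=18  T3=36  T4=1  T5=7
Waiting = turnaround − burst: T1=2, T2=9, T3=24, T4=0, T5=1
Total waiting = 2 + 9 + 24 + 0 + 1 = 36

36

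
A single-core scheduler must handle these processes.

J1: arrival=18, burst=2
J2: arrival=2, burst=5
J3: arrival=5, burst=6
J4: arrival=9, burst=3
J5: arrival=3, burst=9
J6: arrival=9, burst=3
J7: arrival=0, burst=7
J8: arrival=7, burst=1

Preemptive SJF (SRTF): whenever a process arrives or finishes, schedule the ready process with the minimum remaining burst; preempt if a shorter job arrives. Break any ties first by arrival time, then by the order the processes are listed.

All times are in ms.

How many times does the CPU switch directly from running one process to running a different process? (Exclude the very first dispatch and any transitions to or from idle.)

Schedule: | J7 0-7 | J8 7-8 | J2 8-9 | J4 9-12 | J6 12-15 | J2 15-19 | J1 19-21 | J3 21-27 | J5 27-36 |
Completion: J1=21  J2=19  J3=27  J4=12  J5=36  J6=15  J7=7  J8=8

8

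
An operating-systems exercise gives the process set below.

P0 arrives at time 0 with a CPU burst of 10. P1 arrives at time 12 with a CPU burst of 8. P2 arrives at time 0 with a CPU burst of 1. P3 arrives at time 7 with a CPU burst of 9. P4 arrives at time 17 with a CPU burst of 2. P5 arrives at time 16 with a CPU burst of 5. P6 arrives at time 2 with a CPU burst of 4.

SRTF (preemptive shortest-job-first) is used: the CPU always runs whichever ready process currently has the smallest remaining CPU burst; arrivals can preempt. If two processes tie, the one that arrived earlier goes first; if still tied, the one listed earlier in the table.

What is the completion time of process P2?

Timeline: | P2 0-1 | P0 1-2 | P6 2-6 | P0 6-15 | P1 15-16 | P5 16-17 | P4 17-19 | P5 19-23 | P1 23-30 | P3 30-39 |
Completion: P0=15  P1=30  P2=1  P3=39  P4=19  P5=23  P6=6

1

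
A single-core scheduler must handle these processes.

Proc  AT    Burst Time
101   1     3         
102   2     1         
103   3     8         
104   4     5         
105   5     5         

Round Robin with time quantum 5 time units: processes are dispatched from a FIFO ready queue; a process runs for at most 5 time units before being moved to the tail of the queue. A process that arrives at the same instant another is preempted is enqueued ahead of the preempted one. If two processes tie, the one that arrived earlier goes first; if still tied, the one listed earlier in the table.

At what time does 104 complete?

15

Gantt: | idle 0-1 | 101 1-4 | 102 4-5 | 103 5-10 | 104 10-15 | 105 15-20 | 103 20-23 |
Completion: 101=4  102=5  103=23  104=15  105=20
Turnaround (C−A): 101=3  102=3  103=20  104=11  105=15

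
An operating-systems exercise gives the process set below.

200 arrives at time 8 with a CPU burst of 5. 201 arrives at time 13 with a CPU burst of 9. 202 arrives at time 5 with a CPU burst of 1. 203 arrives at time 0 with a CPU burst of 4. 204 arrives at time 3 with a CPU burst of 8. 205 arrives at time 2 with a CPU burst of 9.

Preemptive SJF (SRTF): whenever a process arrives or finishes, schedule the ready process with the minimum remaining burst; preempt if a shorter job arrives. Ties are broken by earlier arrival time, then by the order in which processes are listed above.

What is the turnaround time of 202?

1

Timeline: | 203 0-4 | 204 4-5 | 202 5-6 | 204 6-13 | 200 13-18 | 205 18-27 | 201 27-36 |
Completion: 200=18  201=36  202=6  203=4  204=13  205=27
Turnaround (C−A): 200=10  201=23  202=1  203=4  204=10  205=25
Turnaround(202) = completion − arrival = 6 − 5 = 1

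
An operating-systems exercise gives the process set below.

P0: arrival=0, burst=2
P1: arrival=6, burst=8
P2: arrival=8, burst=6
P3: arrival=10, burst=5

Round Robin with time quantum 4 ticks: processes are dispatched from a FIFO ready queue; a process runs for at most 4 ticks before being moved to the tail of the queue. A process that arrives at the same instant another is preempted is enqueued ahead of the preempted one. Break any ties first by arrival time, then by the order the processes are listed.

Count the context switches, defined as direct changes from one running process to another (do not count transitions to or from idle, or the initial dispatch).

5

Gantt: | P0 0-2 | idle 2-6 | P1 6-10 | P2 10-14 | P3 14-18 | P1 18-22 | P2 22-24 | P3 24-25 |
Completion: P0=2  P1=22  P2=24  P3=25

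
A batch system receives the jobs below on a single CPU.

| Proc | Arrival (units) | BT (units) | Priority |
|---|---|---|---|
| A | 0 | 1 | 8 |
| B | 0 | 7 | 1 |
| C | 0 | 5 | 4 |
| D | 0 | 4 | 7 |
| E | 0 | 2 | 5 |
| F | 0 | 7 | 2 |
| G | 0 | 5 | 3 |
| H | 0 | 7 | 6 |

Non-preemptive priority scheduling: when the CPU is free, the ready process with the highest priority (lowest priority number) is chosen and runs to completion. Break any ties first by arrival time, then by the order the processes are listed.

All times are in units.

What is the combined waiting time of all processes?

Timeline: | B 0-7 | F 7-14 | G 14-19 | C 19-24 | E 24-26 | H 26-33 | D 33-37 | A 37-38 |
Completion: A=38  B=7  C=24  D=37  E=26  F=14  G=19  H=33
Waiting = turnaround − burst: A=37, B=0, C=19, D=33, E=24, F=7, G=14, H=26
Total waiting = 37 + 0 + 19 + 33 + 24 + 7 + 14 + 26 = 160

160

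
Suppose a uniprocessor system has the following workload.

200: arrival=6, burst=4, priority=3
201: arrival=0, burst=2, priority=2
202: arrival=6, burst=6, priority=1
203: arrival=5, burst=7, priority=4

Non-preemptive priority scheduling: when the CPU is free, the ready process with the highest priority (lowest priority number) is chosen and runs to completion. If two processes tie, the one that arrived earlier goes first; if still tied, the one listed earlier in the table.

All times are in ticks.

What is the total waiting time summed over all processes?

18

Timeline: | 201 0-2 | idle 2-5 | 203 5-12 | 202 12-18 | 200 18-22 |
Completion: 200=22  201=2  202=18  203=12
Turnaround (C−A): 200=16  201=2  202=12  203=7
Waiting = turnaround − burst: 200=12, 201=0, 202=6, 203=0
Total waiting = 12 + 0 + 6 + 0 = 18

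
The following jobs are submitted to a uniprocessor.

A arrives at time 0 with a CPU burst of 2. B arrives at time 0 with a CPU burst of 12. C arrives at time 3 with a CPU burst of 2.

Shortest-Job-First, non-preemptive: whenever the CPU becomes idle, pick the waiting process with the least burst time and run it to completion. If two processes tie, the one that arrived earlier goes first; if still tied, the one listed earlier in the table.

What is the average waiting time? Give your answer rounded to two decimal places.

4.33

Gantt: | A 0-2 | B 2-14 | C 14-16 |
Completion: A=2  B=14  C=16
Turnaround (C−A): A=2  B=14  C=13
Waiting times: A=0, B=2, C=11
Average waiting = (0+2+11) / 3 = 13/3 = 4.33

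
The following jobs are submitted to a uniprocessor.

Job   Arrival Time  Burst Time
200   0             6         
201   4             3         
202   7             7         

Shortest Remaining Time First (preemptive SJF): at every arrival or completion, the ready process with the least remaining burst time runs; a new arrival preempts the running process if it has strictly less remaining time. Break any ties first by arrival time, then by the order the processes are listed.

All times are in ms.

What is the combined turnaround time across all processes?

Schedule: | 200 0-6 | 201 6-9 | 202 9-16 |
Completion: 200=6  201=9  202=16
Turnaround (C−A): 200=6  201=5  202=9
Turnaround = completion − arrival: 200=6, 201=5, 202=9
Total turnaround = 6 + 5 + 9 = 20

20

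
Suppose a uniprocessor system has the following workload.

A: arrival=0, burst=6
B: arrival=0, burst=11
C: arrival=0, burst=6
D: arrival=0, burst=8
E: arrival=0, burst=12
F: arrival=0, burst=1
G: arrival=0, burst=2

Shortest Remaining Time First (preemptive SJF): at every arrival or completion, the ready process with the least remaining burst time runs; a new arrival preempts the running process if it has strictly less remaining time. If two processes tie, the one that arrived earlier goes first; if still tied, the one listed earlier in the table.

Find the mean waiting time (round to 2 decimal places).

Schedule: | F 0-1 | G 1-3 | A 3-9 | C 9-15 | D 15-23 | B 23-34 | E 34-46 |
Completion: A=9  B=34  C=15  D=23  E=46  F=1  G=3
Waiting times: A=3, B=23, C=9, D=15, E=34, F=0, G=1
Average waiting = (3+23+9+15+34+0+1) / 7 = 85/7 = 12.14

12.14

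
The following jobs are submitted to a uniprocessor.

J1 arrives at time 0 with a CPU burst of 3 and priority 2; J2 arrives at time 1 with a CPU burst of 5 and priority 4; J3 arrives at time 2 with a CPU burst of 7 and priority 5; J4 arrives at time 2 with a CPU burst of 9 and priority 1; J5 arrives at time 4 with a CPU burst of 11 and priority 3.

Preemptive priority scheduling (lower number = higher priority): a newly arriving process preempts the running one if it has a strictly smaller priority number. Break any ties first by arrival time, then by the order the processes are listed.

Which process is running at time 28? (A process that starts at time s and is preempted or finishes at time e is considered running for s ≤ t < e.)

J3

Schedule: | J1 0-2 | J4 2-11 | J1 11-12 | J5 12-23 | J2 23-28 | J3 28-35 |
Completion: J1=12  J2=28  J3=35  J4=11  J5=23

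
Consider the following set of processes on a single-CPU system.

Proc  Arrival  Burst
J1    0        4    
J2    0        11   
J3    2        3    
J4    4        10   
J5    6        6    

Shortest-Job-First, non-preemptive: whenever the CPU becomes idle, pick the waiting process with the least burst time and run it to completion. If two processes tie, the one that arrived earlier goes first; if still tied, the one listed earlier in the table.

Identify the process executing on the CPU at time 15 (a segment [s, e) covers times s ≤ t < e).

J4

Schedule: | J1 0-4 | J3 4-7 | J5 7-13 | J4 13-23 | J2 23-34 |
Completion: J1=4  J2=34  J3=7  J4=23  J5=13
Turnaround (C−A): J1=4  J2=34  J3=5  J4=19  J5=7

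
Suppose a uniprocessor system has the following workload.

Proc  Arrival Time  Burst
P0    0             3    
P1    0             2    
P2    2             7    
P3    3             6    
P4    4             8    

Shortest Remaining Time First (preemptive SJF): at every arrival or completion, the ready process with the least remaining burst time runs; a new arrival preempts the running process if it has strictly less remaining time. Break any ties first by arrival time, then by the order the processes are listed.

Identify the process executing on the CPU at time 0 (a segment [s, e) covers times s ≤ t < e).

Timeline: | P1 0-2 | P0 2-5 | P3 5-11 | P2 11-18 | P4 18-26 |
Completion: P0=5  P1=2  P2=18  P3=11  P4=26
Turnaround (C−A): P0=5  P1=2  P2=16  P3=8  P4=22

P1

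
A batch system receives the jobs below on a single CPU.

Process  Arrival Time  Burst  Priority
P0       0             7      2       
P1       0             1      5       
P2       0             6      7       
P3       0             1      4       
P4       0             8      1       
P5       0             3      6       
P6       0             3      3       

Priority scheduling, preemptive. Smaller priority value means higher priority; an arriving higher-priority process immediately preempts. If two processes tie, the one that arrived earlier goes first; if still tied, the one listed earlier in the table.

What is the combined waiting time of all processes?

Gantt: | P4 0-8 | P0 8-15 | P6 15-18 | P3 18-19 | P1 19-20 | P5 20-23 | P2 23-29 |
Completion: P0=15  P1=20  P2=29  P3=19  P4=8  P5=23  P6=18
Turnaround (C−A): P0=15  P1=20  P2=29  P3=19  P4=8  P5=23  P6=18
Waiting = turnaround − burst: P0=8, P1=19, P2=23, P3=18, P4=0, P5=20, P6=15
Total waiting = 8 + 19 + 23 + 18 + 0 + 20 + 15 = 103

103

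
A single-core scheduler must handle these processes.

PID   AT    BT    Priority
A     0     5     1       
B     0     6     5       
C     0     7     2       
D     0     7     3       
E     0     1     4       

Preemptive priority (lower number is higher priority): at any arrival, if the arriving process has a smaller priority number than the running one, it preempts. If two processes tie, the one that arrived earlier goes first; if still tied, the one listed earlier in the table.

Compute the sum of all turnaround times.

82

Timeline: | A 0-5 | C 5-12 | D 12-19 | E 19-20 | B 20-26 |
Completion: A=5  B=26  C=12  D=19  E=20
Turnaround (C−A): A=5  B=26  C=12  D=19  E=20
Turnaround = completion − arrival: A=5, B=26, C=12, D=19, E=20
Total turnaround = 5 + 26 + 12 + 19 + 20 = 82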